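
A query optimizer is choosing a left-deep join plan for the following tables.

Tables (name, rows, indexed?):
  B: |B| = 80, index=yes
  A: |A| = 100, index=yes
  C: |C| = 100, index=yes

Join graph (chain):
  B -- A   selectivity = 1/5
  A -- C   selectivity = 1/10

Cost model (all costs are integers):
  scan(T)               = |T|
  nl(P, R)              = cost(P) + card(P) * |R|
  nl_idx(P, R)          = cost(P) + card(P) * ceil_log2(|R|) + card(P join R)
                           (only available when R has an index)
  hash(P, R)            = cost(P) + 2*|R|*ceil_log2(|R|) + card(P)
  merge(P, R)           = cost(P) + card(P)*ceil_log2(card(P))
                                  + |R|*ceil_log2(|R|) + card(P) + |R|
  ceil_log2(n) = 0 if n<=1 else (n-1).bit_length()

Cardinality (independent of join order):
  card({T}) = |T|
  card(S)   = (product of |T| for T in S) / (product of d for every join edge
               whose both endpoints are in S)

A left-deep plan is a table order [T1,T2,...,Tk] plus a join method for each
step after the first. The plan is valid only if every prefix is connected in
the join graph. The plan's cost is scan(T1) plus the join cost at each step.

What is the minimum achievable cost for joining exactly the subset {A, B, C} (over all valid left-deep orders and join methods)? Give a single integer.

Selinger DP over subsets of {A,B,C}:
  {B}: scan cost=80, card=80
  {A}: scan cost=100, card=100
  {C}: scan cost=100, card=100
  {AB}: card=1600; try (B,hash)→1320, (A,merge)→1520, (B,merge)→1540, (A,hash)→1560, (A,nl_idx)→2240, (B,nl_idx)→2400 …(+2); best=1320 via (B,hash)
  {AC}: card=1000; try (C,hash)→1600, (A,hash)→1600, (C,merge)→1700, (A,merge)→1700, (C,nl_idx)→1800, (A,nl_idx)→1800 …(+2); best=1600 via (C,hash)
  {ABC}: card=16000; try (B,hash)→3720, (C,hash)→4320, (B,merge)→13240, (C,merge)→21320, (B,nl_idx)→24600, (C,nl_idx)→28520 …(+2); best=3720 via (B,hash)

3720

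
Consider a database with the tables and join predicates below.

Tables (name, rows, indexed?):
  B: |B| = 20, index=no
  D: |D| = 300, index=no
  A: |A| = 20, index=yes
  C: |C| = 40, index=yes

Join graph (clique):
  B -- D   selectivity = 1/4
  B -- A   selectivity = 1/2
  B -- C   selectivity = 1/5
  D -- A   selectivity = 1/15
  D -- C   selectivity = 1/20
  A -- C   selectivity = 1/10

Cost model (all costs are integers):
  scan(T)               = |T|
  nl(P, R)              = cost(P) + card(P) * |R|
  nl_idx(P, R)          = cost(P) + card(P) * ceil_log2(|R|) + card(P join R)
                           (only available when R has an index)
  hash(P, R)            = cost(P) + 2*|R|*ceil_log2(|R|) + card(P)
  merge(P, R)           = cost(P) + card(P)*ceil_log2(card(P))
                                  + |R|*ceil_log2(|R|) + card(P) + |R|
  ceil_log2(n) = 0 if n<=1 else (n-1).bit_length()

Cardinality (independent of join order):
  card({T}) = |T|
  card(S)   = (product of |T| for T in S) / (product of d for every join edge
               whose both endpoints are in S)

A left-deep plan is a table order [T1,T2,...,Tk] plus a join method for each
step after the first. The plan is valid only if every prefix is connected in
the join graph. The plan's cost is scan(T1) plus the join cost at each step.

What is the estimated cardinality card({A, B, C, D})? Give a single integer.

40

Tables in S: A(20), B(20), C(40), D(300)
Edges inside S: B-D(d=4), B-A(d=2), B-C(d=5), D-A(d=15), D-C(d=20), A-C(d=10)
numerator = 20 * 20 * 40 * 300 = 4800000
denominator = 4 * 2 * 5 * 15 * 20 * 10 = 120000
card(S) = 4800000 / 120000 = 40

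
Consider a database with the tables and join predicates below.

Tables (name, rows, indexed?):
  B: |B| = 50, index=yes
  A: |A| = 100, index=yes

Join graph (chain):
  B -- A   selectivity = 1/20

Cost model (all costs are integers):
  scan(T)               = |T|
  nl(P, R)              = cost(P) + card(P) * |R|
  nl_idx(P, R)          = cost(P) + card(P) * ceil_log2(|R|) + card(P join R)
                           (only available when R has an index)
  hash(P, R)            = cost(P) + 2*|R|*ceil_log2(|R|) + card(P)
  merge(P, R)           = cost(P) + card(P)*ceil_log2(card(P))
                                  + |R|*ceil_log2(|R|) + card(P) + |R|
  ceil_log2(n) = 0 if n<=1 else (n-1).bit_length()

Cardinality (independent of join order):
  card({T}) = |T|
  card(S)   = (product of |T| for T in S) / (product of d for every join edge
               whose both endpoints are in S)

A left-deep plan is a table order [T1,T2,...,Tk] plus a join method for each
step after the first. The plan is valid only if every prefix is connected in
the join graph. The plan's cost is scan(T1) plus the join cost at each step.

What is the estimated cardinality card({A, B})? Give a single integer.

250

Tables in S: A(100), B(50)
Edges inside S: B-A(d=20)
numerator = 100 * 50 = 5000
denominator = 20 = 20
card(S) = 5000 / 20 = 250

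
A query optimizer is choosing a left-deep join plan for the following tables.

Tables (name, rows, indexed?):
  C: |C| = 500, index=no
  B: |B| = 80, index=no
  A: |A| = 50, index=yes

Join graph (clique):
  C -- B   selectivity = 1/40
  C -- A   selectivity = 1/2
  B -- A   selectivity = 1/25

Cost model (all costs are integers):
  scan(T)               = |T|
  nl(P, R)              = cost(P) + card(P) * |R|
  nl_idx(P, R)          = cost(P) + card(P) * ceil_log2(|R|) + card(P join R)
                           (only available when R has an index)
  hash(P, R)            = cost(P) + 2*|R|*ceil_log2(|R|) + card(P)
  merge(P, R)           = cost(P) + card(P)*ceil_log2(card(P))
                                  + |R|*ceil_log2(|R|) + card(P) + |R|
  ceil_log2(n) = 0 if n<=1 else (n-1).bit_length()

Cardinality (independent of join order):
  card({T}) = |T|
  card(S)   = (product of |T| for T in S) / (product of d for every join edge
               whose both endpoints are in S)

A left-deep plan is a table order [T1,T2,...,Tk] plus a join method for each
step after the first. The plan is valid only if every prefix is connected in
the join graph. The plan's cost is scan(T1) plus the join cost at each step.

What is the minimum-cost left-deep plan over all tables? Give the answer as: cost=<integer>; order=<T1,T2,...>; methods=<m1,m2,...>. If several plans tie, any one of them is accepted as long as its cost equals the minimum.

cost=3720; order=C,B,A; methods=hash,hash

Selinger DP (subsets sized 1..n):
  {C}: scan cost=500, card=500
  {B}: scan cost=80, card=80
  {A}: scan cost=50, card=50
  {BC}: card=1000; try (B,hash)→2120, (C,merge)→5720, (B,merge)→6140, (C,hash)→9160, (C,nl)→40080, (B,nl)→40500; best=2120 via (B,hash)
  {AC}: card=12500; try (A,hash)→1600, (C,merge)→5400, (A,merge)→5850, (C,hash)→9100, (A,nl_idx)→16000, (C,nl)→25050 …(+1); best=1600 via (A,hash)
  {AB}: card=160; try (A,nl_idx)→720, (A,hash)→760, (B,merge)→1040, (A,merge)→1070, (B,hash)→1220, (B,nl)→4050 …(+1); best=720 via (A,nl_idx)
  {ABC}: card=1000; try (A,hash)→3720, (C,merge)→7160, (A,nl_idx)→9120, (C,hash)→9880, (A,merge)→13470, (B,hash)→15220 …(+4); best=3720 via (A,hash)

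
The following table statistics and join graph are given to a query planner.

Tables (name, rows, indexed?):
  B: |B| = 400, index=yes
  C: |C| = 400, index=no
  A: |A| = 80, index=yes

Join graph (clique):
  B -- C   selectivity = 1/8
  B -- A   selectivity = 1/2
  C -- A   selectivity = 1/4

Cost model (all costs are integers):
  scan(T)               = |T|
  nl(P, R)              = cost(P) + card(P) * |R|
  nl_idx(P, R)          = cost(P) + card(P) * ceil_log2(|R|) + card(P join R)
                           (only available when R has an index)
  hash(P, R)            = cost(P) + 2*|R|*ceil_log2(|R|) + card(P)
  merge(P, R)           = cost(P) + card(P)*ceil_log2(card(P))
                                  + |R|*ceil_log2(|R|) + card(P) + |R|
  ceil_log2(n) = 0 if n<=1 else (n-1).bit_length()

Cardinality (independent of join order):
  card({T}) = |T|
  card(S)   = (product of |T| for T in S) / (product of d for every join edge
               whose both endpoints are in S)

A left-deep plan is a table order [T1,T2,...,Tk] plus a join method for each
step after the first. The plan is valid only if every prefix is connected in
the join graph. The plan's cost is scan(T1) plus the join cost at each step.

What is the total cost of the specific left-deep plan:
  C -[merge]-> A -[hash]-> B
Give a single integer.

step 1: scan C: cost=400, card=400
step 2: join A via merge
    card(P join A) = 400*80/(4) = 8000
    cost = 400 + 400*9 + 80*7 + 400 + 80 = 5040
step 3: join B via hash
    card(P join B) = 8000*400/(8*2) = 200000
    cost = 5040 + 2*400*9 + 8000 = 20240

20240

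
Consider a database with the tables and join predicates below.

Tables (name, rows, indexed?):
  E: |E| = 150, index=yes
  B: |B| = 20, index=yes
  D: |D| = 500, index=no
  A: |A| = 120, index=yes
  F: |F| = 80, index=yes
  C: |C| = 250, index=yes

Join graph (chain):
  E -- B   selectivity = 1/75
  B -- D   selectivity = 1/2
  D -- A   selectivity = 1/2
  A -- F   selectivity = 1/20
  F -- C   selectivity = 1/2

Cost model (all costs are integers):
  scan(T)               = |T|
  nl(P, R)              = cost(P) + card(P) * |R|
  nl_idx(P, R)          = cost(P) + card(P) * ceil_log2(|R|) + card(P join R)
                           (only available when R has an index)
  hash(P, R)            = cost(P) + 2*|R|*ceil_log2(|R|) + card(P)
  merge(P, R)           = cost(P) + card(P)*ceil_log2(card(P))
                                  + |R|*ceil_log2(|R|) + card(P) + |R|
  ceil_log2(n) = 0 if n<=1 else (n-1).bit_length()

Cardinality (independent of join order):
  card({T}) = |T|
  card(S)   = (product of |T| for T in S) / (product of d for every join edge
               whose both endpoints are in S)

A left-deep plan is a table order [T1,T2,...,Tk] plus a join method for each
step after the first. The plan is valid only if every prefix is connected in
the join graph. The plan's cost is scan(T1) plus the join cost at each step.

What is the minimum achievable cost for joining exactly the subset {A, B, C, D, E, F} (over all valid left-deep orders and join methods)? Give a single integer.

3022300

Selinger DP over subsets of {A,B,C,D,E,F}:
  {E}: scan cost=150, card=150
  {B}: scan cost=20, card=20
  {D}: scan cost=500, card=500
  {A}: scan cost=120, card=120
  {F}: scan cost=80, card=80
  {C}: scan cost=250, card=250
  {BE}: card=40; try (E,nl_idx)→220, (B,hash)→500, (B,nl_idx)→940, (E,merge)→1490, (B,merge)→1620, (E,hash)→2440 …(+2); best=220 via (E,nl_idx)
  {BD}: card=5000; try (B,hash)→1200, (D,merge)→5140, (B,merge)→5620, (B,nl_idx)→8000, (D,hash)→9040, (D,nl)→10020 …(+1); best=1200 via (B,hash)
  {AD}: card=30000; try (A,hash)→2680, (D,merge)→6080, (A,merge)→6460, (D,hash)→9240, (A,nl_idx)→34000, (D,nl)→60120 …(+1); best=2680 via (A,hash)
  {AF}: card=480; try (A,nl_idx)→1120, (F,hash)→1360, (F,nl_idx)→1440, (A,merge)→1680, (F,merge)→1720, (A,hash)→1840 …(+2); best=1120 via (A,nl_idx)
  {CF}: card=10000; try (F,hash)→1620, (C,merge)→2970, (F,merge)→3140, (C,hash)→4160, (C,nl_idx)→10720, (F,nl_idx)→12000 …(+2); best=1620 via (F,hash)
  {BDE}: card=10000; try (D,merge)→5500, (E,hash)→8600, (D,hash)→9260, (D,nl)→20220, (E,nl_idx)→51200, (E,merge)→72550 …(+1); best=5500 via (D,merge)
  {ABD}: card=300000; try (A,hash)→7880, (B,hash)→32880, (A,merge)→72160, (A,nl_idx)→336200, (B,nl_idx)→452680, (B,merge)→482800 …(+2); best=7880 via (A,hash)
  {ADF}: card=120000; try (D,hash)→10600, (D,merge)→10920, (F,hash)→33800, (D,nl)→241120, (F,nl_idx)→332680, (F,merge)→483320 …(+1); best=10600 via (D,hash)
  {ACF}: card=60000; try (C,hash)→5600, (C,merge)→8170, (A,hash)→13300, (C,nl_idx)→64960, (C,nl)→121120, (A,nl_idx)→131620 …(+2); best=5600 via (C,hash)
  {ABDE}: card=600000; try (A,hash)→17180, (A,merge)→156460, (E,hash)→310280, (A,nl_idx)→675500, (A,nl)→1205500, (E,nl_idx)→3007880 …(+2); best=17180 via (A,hash)
  {ABDF}: card=1200000; try (B,hash)→130800, (F,hash)→309000, (B,nl_idx)→1810600, (B,merge)→2170720, (B,nl)→2410600, (F,nl_idx)→3307880 …(+2); best=130800 via (B,hash)
  {ACDF}: card=15000000; try (D,hash)→74600, (C,hash)→134600, (D,merge)→1030600, (C,merge)→2172850, (C,nl_idx)→15970600, (D,nl)→30005600 …(+1); best=74600 via (D,hash)
  {ABDEF}: card=2400000; try (F,hash)→618300, (E,hash)→1333200, (F,nl_idx)→6617180, (E,nl_idx)→12130800, (F,merge)→12617820, (E,merge)→26532150 …(+2); best=618300 via (F,hash)
  {ABCDF}: card=150000000; try (C,hash)→1334800, (B,hash)→15074800, (C,merge)→26533050, (C,nl_idx)→159730800, (B,nl_idx)→225074600, (B,nl)→300074600 …(+2); best=1334800 via (C,hash)
  {ABCDEF}: card=300000000; try (C,hash)→3022300, (C,merge)→55820550, (E,hash)→151337200, (C,nl_idx)→319818300, (C,nl)→600618300, (E,nl_idx)→1501334800 …(+2); best=3022300 via (C,hash)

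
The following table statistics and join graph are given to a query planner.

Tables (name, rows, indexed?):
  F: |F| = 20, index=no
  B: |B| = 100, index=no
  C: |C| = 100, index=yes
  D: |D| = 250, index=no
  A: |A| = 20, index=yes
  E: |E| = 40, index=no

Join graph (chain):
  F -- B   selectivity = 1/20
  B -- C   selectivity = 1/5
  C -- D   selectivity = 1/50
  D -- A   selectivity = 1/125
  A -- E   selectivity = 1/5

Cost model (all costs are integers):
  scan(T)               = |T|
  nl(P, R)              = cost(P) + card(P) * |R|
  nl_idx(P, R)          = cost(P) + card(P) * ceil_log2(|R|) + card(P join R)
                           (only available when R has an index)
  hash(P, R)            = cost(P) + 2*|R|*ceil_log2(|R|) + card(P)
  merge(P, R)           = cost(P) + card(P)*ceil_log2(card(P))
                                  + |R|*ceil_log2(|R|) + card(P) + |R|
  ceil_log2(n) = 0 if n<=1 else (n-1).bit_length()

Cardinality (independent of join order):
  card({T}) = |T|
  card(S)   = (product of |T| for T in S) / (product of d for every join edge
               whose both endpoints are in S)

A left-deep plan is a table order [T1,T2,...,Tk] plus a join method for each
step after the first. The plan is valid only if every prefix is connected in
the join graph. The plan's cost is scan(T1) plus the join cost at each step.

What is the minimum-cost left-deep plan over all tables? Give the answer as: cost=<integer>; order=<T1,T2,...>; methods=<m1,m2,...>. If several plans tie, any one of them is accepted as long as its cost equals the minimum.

cost=6380; order=D,A,C,B,F,E; methods=hash,nl_idx,merge,hash,hash

Selinger DP (subsets sized 1..n):
  {F}: scan cost=20, card=20
  {B}: scan cost=100, card=100
  {C}: scan cost=100, card=100
  {D}: scan cost=250, card=250
  {A}: scan cost=20, card=20
  {E}: scan cost=40, card=40
  {BF}: card=100; try (F,hash)→400, (B,merge)→940, (F,merge)→1020, (B,hash)→1440, (B,nl)→2020, (F,nl)→2100; best=400 via (F,hash)
  {BC}: card=2000; try (C,hash)→1600, (B,hash)→1600, (C,merge)→1700, (B,merge)→1700, (C,nl_idx)→2800, (C,nl)→10100 …(+1); best=1600 via (C,hash)
  {CD}: card=500; try (C,hash)→1900, (C,nl_idx)→2500, (D,merge)→3150, (C,merge)→3300, (D,hash)→4200, (D,nl)→25100 …(+1); best=1900 via (C,hash)
  {AD}: card=40; try (A,hash)→700, (A,nl_idx)→1540, (D,merge)→2390, (A,merge)→2620, (D,hash)→4040, (D,nl)→5020 …(+1); best=700 via (A,hash)
  {AE}: card=160; try (A,hash)→280, (A,nl_idx)→400, (E,merge)→420, (A,merge)→440, (E,hash)→520, (E,nl)→820 …(+1); best=280 via (A,hash)
  {BCF}: card=2000; try (C,hash)→1900, (C,merge)→2000, (C,nl_idx)→3100, (F,hash)→3800, (C,nl)→10400, (F,merge)→25720 …(+1); best=1900 via (C,hash)
  {BCD}: card=10000; try (B,hash)→3800, (D,hash)→7600, (B,merge)→7700, (D,merge)→27850, (B,nl)→51900, (D,nl)→501600; best=3800 via (B,hash)
  {ACD}: card=80; try (C,nl_idx)→1060, (C,merge)→1780, (C,hash)→2140, (A,hash)→2600, (A,nl_idx)→4480, (C,nl)→4700 …(+2); best=1060 via (C,nl_idx)
  {ADE}: card=320; try (E,hash)→1220, (E,merge)→1260, (E,nl)→2300, (D,merge)→3970, (D,hash)→4440, (D,nl)→40280; best=1220 via (E,hash)
  {BCDF}: card=10000; try (D,hash)→7900, (F,hash)→14000, (D,merge)→28150, (F,merge)→153920, (F,nl)→203800, (D,nl)→501900; best=7900 via (D,hash)
  {ABCD}: card=1600; try (B,merge)→2500, (B,hash)→2540, (B,nl)→9060, (A,hash)→14000, (A,nl_idx)→55400, (A,merge)→153920 …(+1); best=2500 via (B,merge)
  {ACDE}: card=640; try (E,hash)→1620, (E,merge)→1980, (C,hash)→2940, (C,nl_idx)→4100, (E,nl)→4260, (C,merge)→5220 …(+1); best=1620 via (E,hash)
  {ABCDF}: card=1600; try (F,hash)→4300, (A,hash)→18100, (F,merge)→21820, (F,nl)→34500, (A,nl_idx)→59500, (A,merge)→158020 …(+1); best=4300 via (F,hash)
  {ABCDE}: card=12800; try (B,hash)→3660, (E,hash)→4580, (B,merge)→9460, (E,merge)→21980, (B,nl)→65620, (E,nl)→66500; best=3660 via (B,hash)
  {ABCDEF}: card=12800; try (E,hash)→6380, (F,hash)→16660, (E,merge)→23780, (E,nl)→68300, (F,merge)→195780, (F,nl)→259660; best=6380 via (E,hash)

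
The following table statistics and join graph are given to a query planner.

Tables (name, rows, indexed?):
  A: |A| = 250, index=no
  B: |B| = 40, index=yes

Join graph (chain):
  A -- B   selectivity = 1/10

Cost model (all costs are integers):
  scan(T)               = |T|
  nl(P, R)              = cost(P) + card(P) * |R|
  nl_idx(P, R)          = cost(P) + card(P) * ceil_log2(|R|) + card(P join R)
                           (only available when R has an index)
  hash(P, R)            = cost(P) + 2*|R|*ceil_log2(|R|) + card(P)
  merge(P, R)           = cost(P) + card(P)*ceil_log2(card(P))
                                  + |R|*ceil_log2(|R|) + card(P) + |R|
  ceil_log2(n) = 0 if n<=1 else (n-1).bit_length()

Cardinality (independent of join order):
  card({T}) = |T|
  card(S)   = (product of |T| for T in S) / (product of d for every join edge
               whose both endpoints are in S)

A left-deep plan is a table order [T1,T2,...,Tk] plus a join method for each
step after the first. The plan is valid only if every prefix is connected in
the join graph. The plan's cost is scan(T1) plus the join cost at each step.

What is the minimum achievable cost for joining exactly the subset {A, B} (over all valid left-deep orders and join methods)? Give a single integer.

Selinger DP over subsets of {A,B}:
  {A}: scan cost=250, card=250
  {B}: scan cost=40, card=40
  {AB}: card=1000; try (B,hash)→980, (A,merge)→2570, (B,nl_idx)→2750, (B,merge)→2780, (A,hash)→4080, (A,nl)→10040 …(+1); best=980 via (B,hash)

980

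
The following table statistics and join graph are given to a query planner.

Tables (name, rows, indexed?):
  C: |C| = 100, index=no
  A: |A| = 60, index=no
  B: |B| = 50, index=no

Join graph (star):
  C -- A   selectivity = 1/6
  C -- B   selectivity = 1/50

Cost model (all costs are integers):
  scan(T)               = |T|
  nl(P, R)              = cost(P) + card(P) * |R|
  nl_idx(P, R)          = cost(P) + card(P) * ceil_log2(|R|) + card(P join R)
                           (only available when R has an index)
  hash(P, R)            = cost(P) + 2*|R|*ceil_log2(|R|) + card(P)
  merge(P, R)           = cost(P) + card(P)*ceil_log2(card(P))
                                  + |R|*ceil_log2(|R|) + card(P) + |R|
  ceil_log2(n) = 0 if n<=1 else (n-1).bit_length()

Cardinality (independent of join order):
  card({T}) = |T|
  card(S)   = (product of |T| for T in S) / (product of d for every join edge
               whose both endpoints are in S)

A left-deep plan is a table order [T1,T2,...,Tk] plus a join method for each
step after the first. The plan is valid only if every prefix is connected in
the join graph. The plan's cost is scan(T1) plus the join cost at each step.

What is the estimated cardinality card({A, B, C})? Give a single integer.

Tables in S: A(60), B(50), C(100)
Edges inside S: C-A(d=6), C-B(d=50)
numerator = 60 * 50 * 100 = 300000
denominator = 6 * 50 = 300
card(S) = 300000 / 300 = 1000

1000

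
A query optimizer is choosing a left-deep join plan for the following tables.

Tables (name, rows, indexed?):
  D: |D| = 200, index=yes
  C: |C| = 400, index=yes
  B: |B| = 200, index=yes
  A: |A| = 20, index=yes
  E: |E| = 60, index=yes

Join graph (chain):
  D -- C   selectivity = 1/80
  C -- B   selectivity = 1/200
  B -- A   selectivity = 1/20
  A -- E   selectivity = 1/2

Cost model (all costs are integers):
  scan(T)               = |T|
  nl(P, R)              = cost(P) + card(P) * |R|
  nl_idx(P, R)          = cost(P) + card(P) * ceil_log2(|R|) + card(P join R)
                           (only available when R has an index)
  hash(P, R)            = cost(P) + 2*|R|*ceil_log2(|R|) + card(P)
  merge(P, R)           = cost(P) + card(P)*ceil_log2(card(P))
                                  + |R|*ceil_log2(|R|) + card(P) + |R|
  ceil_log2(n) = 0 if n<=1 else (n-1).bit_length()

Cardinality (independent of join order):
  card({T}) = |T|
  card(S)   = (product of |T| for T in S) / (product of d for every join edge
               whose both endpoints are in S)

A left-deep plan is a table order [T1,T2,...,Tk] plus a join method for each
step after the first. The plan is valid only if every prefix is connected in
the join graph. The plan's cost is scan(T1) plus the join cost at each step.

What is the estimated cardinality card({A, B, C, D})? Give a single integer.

Tables in S: A(20), B(200), C(400), D(200)
Edges inside S: D-C(d=80), C-B(d=200), B-A(d=20)
numerator = 20 * 200 * 400 * 200 = 320000000
denominator = 80 * 200 * 20 = 320000
card(S) = 320000000 / 320000 = 1000

1000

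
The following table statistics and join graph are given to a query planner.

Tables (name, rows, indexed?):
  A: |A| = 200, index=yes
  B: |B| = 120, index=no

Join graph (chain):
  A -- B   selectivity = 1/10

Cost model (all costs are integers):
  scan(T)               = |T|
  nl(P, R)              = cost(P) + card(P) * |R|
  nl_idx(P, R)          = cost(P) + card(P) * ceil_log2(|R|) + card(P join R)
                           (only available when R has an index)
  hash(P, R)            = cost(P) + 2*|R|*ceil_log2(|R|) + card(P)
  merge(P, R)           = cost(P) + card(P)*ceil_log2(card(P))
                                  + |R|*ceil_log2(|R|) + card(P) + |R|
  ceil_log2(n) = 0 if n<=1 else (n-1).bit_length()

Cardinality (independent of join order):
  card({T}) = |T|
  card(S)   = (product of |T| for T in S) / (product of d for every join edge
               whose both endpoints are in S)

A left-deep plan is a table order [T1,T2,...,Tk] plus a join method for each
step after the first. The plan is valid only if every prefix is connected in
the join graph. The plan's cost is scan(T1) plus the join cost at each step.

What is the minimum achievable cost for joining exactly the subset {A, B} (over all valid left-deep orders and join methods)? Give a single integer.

2080

Selinger DP over subsets of {A,B}:
  {A}: scan cost=200, card=200
  {B}: scan cost=120, card=120
  {AB}: card=2400; try (B,hash)→2080, (A,merge)→2880, (B,merge)→2960, (A,hash)→3440, (A,nl_idx)→3480, (A,nl)→24120 …(+1); best=2080 via (B,hash)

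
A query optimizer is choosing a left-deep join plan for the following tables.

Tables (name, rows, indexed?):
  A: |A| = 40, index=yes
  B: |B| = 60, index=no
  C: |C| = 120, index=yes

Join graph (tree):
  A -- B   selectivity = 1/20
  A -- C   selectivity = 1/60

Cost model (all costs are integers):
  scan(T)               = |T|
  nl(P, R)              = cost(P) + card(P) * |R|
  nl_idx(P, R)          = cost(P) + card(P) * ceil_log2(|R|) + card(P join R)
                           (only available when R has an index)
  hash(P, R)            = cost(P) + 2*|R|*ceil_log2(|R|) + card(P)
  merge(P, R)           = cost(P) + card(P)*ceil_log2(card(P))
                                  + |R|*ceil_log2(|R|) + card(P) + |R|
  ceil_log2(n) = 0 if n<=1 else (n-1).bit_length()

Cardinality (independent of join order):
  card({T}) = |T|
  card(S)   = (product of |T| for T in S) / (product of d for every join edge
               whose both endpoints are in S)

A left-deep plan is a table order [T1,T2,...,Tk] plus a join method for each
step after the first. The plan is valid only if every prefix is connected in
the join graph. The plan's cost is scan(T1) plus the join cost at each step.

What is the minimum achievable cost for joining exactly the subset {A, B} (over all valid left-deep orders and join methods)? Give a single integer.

Selinger DP over subsets of {A,B}:
  {A}: scan cost=40, card=40
  {B}: scan cost=60, card=60
  {AB}: card=120; try (A,nl_idx)→540, (A,hash)→600, (B,merge)→740, (A,merge)→760, (B,hash)→800, (B,nl)→2440 …(+1); best=540 via (A,nl_idx)

540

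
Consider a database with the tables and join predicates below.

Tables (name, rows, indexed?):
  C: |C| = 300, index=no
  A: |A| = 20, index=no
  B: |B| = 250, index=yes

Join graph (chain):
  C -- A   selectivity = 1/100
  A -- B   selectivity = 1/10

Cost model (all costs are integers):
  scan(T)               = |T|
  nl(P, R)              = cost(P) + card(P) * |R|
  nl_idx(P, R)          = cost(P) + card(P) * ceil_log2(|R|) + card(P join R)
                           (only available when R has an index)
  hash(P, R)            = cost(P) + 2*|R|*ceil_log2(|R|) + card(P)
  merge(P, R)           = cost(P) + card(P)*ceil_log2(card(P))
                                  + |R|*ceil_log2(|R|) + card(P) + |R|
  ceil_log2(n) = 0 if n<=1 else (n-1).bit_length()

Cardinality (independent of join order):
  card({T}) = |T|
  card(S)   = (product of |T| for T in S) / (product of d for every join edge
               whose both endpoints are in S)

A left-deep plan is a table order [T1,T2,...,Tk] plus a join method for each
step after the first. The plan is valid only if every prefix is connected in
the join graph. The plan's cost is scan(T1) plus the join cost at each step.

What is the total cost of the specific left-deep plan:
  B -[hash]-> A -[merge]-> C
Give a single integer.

8700

step 1: scan B: cost=250, card=250
step 2: join A via hash
    card(P join A) = 250*20/(10) = 500
    cost = 250 + 2*20*5 + 250 = 700
step 3: join C via merge
    card(P join C) = 500*300/(100) = 1500
    cost = 700 + 500*9 + 300*9 + 500 + 300 = 8700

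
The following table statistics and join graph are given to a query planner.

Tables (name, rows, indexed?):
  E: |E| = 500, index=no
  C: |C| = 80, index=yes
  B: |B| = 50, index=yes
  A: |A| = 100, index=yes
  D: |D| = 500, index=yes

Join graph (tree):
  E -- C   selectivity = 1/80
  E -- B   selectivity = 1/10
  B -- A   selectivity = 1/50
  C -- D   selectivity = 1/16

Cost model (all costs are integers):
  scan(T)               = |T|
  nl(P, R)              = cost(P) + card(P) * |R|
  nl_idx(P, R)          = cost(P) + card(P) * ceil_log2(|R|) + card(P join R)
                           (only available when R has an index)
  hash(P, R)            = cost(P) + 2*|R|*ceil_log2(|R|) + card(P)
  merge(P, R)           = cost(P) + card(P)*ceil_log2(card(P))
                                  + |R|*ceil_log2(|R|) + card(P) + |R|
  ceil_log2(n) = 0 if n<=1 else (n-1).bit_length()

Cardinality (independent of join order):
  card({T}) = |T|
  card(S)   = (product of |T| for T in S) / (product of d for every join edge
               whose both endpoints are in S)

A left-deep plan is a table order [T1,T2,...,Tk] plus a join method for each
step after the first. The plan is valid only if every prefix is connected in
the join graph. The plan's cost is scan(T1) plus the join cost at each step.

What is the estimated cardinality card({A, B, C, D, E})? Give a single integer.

156250

Tables in S: A(100), B(50), C(80), D(500), E(500)
Edges inside S: E-C(d=80), E-B(d=10), B-A(d=50), C-D(d=16)
numerator = 100 * 50 * 80 * 500 * 500 = 100000000000
denominator = 80 * 10 * 50 * 16 = 640000
card(S) = 100000000000 / 640000 = 156250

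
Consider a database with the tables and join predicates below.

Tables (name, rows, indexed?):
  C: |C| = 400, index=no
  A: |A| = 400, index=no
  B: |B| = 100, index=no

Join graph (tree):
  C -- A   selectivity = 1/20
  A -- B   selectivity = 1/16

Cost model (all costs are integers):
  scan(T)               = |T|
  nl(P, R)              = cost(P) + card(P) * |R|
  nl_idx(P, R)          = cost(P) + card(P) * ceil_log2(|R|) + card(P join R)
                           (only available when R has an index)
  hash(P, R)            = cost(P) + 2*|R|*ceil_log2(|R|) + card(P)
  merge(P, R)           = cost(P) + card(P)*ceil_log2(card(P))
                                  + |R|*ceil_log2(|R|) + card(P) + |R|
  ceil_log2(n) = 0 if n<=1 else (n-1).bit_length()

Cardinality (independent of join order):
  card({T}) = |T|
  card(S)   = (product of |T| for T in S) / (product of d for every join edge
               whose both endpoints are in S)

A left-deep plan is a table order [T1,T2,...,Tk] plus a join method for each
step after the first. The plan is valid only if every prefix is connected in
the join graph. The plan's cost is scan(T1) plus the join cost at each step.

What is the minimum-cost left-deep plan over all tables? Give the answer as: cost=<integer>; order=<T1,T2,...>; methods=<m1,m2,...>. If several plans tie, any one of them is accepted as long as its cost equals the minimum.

cost=11900; order=A,B,C; methods=hash,hash

Selinger DP (subsets sized 1..n):
  {C}: scan cost=400, card=400
  {A}: scan cost=400, card=400
  {B}: scan cost=100, card=100
  {AC}: card=8000; try (C,hash)→8000, (A,hash)→8000, (C,merge)→8400, (A,merge)→8400, (C,nl)→160400, (A,nl)→160400; best=8000 via (C,hash)
  {AB}: card=2500; try (B,hash)→2200, (A,merge)→4900, (B,merge)→5200, (A,hash)→7400, (A,nl)→40100, (B,nl)→40400; best=2200 via (B,hash)
  {ABC}: card=50000; try (C,hash)→11900, (B,hash)→17400, (C,merge)→38700, (B,merge)→120800, (B,nl)→808000, (C,nl)→1002200; best=11900 via (C,hash)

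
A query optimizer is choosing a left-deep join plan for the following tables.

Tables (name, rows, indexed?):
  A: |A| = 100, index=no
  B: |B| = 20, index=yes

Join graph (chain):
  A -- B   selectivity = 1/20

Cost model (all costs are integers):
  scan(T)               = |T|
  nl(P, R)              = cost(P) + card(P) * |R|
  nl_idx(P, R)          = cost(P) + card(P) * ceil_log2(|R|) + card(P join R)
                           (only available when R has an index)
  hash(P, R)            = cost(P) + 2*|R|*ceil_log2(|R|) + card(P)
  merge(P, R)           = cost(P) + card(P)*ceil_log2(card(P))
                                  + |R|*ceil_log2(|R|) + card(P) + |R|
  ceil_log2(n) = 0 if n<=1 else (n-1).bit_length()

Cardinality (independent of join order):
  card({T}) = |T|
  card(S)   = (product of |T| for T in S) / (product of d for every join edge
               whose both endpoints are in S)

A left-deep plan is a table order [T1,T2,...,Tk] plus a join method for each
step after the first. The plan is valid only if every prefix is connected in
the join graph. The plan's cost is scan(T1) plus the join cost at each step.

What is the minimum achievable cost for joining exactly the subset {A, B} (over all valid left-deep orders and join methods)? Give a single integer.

400

Selinger DP over subsets of {A,B}:
  {A}: scan cost=100, card=100
  {B}: scan cost=20, card=20
  {AB}: card=100; try (B,hash)→400, (B,nl_idx)→700, (A,merge)→940, (B,merge)→1020, (A,hash)→1440, (A,nl)→2020 …(+1); best=400 via (B,hash)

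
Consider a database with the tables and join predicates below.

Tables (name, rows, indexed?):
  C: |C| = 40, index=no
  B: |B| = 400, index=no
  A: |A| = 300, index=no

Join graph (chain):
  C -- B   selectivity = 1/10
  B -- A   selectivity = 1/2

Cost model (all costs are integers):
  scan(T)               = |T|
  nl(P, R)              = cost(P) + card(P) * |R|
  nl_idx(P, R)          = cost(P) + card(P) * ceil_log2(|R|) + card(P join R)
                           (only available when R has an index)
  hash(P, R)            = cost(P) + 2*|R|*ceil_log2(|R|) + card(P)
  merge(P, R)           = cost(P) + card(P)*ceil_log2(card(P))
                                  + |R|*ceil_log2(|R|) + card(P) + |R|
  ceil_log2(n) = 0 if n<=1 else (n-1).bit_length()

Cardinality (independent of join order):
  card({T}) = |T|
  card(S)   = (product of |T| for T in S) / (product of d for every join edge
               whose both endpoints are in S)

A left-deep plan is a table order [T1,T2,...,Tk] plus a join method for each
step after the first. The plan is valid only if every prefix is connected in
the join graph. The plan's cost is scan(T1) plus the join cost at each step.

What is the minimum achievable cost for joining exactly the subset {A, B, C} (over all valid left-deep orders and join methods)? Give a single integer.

8280

Selinger DP over subsets of {A,B,C}:
  {C}: scan cost=40, card=40
  {B}: scan cost=400, card=400
  {A}: scan cost=300, card=300
  {BC}: card=1600; try (C,hash)→1280, (B,merge)→4320, (C,merge)→4680, (B,hash)→7280, (B,nl)→16040, (C,nl)→16400; best=1280 via (C,hash)
  {AB}: card=60000; try (A,hash)→6200, (B,merge)→7300, (A,merge)→7400, (B,hash)→7800, (B,nl)→120300, (A,nl)→120400; best=6200 via (A,hash)
  {ABC}: card=240000; try (A,hash)→8280, (A,merge)→23480, (C,hash)→66680, (A,nl)→481280, (C,merge)→1026480, (C,nl)→2406200; best=8280 via (A,hash)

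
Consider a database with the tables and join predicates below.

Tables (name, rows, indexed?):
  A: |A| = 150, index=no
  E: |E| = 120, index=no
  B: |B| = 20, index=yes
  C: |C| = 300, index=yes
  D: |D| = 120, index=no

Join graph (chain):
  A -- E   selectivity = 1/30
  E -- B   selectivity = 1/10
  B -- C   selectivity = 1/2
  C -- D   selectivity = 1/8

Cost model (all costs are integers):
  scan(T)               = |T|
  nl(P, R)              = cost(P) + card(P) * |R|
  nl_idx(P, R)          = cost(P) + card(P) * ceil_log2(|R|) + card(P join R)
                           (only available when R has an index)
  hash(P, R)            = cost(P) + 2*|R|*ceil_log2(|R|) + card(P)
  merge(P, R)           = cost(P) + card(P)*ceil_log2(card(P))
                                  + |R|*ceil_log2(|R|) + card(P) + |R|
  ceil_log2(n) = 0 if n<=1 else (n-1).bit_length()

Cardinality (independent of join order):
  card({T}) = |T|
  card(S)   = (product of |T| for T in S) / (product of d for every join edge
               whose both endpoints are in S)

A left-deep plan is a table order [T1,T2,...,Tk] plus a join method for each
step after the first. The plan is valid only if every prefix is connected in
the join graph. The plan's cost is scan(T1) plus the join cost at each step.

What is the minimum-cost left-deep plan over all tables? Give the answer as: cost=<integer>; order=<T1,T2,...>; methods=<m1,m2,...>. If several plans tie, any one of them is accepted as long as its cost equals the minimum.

Selinger DP (subsets sized 1..n):
  {A}: scan cost=150, card=150
  {E}: scan cost=120, card=120
  {B}: scan cost=20, card=20
  {C}: scan cost=300, card=300
  {D}: scan cost=120, card=120
  {AE}: card=600; try (E,hash)→1980, (A,merge)→2430, (E,merge)→2460, (A,hash)→2640, (A,nl)→18120, (E,nl)→18150; best=1980 via (E,hash)
  {BE}: card=240; try (B,hash)→440, (B,nl_idx)→960, (E,merge)→1100, (B,merge)→1200, (E,hash)→1720, (E,nl)→2420 …(+1); best=440 via (B,hash)
  {BC}: card=3000; try (B,hash)→800, (C,merge)→3140, (C,nl_idx)→3200, (B,merge)→3420, (B,nl_idx)→4800, (C,hash)→5440 …(+2); best=800 via (B,hash)
  {CD}: card=4500; try (D,hash)→2280, (C,merge)→4080, (D,merge)→4260, (C,hash)→5640, (C,nl_idx)→5700, (C,nl)→36120 …(+1); best=2280 via (D,hash)
  {ABE}: card=1200; try (B,hash)→2780, (A,hash)→3080, (A,merge)→3950, (B,nl_idx)→6180, (B,merge)→8700, (B,nl)→13980 …(+1); best=2780 via (B,hash)
  {BCE}: card=36000; try (E,hash)→5480, (C,merge)→5600, (C,hash)→6080, (C,nl_idx)→38600, (E,merge)→40760, (C,nl)→72440 …(+1); best=5480 via (E,hash)
  {BCD}: card=45000; try (D,hash)→5480, (B,hash)→6980, (D,merge)→40760, (B,merge)→65400, (B,nl_idx)→69780, (B,nl)→92280 …(+1); best=5480 via (D,hash)
  {ABCE}: card=180000; try (C,hash)→9380, (C,merge)→20180, (A,hash)→43880, (C,nl_idx)→193580, (C,nl)→362780, (A,merge)→618830 …(+1); best=9380 via (C,hash)
  {BCDE}: card=540000; try (D,hash)→43160, (E,hash)→52160, (D,merge)→618440, (E,merge)→771440, (D,nl)→4325480, (E,nl)→5405480; best=43160 via (D,hash)
  {ABCDE}: card=2700000; try (D,hash)→191060, (A,hash)→585560, (D,merge)→3430340, (A,merge)→11384510, (D,nl)→21609380, (A,nl)→81043160; best=191060 via (D,hash)

cost=191060; order=A,E,B,C,D; methods=hash,hash,hash,hash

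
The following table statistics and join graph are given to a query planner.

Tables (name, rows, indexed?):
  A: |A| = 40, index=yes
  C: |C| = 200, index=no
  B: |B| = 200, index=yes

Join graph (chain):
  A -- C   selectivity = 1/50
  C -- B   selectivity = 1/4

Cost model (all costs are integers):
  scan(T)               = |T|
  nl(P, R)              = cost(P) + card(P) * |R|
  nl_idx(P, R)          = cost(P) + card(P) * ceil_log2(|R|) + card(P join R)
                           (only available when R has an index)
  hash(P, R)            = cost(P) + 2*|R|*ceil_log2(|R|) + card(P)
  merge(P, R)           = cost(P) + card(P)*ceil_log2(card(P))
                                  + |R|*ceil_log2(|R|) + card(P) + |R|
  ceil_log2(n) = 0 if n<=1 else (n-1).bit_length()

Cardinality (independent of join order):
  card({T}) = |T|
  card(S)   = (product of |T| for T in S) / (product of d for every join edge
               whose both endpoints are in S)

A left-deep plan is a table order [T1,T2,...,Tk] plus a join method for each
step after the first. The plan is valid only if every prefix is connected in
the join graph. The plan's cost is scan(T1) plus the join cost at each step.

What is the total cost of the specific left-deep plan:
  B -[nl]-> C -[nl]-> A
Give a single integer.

440200

step 1: scan B: cost=200, card=200
step 2: join C via nl
    card(P join C) = 200*200/(4) = 10000
    cost = 200 + 200*200 = 40200
step 3: join A via nl
    card(P join A) = 10000*40/(50) = 8000
    cost = 40200 + 10000*40 = 440200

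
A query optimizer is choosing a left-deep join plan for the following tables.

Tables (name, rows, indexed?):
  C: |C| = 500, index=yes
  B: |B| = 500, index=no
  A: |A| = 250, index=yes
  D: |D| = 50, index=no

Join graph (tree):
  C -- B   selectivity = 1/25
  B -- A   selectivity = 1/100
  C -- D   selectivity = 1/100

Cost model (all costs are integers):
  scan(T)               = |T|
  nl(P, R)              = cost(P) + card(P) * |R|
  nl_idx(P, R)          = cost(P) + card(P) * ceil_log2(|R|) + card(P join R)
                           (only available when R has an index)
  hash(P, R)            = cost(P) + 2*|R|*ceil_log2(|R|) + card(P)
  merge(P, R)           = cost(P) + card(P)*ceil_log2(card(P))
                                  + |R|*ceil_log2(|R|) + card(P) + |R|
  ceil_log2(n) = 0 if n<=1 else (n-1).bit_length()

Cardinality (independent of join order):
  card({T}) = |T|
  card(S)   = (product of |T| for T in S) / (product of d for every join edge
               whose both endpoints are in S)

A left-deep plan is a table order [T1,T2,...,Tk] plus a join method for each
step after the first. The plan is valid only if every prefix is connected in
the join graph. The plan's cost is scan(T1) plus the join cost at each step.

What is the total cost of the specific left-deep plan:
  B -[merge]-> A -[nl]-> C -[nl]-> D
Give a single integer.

1882750

step 1: scan B: cost=500, card=500
step 2: join A via merge
    card(P join A) = 500*250/(100) = 1250
    cost = 500 + 500*9 + 250*8 + 500 + 250 = 7750
step 3: join C via nl
    card(P join C) = 1250*500/(25) = 25000
    cost = 7750 + 1250*500 = 632750
step 4: join D via nl
    card(P join D) = 25000*50/(100) = 12500
    cost = 632750 + 25000*50 = 1882750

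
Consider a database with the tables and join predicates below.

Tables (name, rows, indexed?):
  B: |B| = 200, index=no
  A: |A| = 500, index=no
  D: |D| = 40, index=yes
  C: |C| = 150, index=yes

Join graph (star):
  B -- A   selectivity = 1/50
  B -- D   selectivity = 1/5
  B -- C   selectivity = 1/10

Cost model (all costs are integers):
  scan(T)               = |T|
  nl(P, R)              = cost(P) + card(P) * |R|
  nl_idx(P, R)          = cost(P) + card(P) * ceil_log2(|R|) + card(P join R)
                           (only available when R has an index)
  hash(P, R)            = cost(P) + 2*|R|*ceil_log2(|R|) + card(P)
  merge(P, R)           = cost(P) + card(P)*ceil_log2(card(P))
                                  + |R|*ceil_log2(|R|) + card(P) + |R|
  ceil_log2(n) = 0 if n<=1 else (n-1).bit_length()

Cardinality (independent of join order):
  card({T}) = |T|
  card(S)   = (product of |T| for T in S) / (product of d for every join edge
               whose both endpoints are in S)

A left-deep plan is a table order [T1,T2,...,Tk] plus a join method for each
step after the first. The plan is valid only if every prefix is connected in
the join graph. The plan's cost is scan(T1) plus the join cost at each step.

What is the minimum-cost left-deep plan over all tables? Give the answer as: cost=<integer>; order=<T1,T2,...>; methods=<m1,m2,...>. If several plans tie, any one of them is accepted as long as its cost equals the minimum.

Selinger DP (subsets sized 1..n):
  {B}: scan cost=200, card=200
  {A}: scan cost=500, card=500
  {D}: scan cost=40, card=40
  {C}: scan cost=150, card=150
  {AB}: card=2000; try (B,hash)→4200, (A,merge)→7000, (B,merge)→7300, (A,hash)→9400, (A,nl)→100200, (B,nl)→100500; best=4200 via (B,hash)
  {BD}: card=1600; try (D,hash)→880, (B,merge)→2120, (D,merge)→2280, (D,nl_idx)→3000, (B,hash)→3280, (B,nl)→8040 …(+1); best=880 via (D,hash)
  {BC}: card=3000; try (C,hash)→2800, (B,merge)→3300, (C,merge)→3350, (B,hash)→3500, (C,nl_idx)→4800, (B,nl)→30150 …(+1); best=2800 via (C,hash)
  {ABD}: card=16000; try (D,hash)→6680, (A,hash)→11480, (A,merge)→25080, (D,merge)→28480, (D,nl_idx)→32200, (D,nl)→84200 …(+1); best=6680 via (D,hash)
  {ABC}: card=30000; try (C,hash)→8600, (A,hash)→14800, (C,merge)→29550, (A,merge)→46800, (C,nl_idx)→50200, (C,nl)→304200 …(+1); best=8600 via (C,hash)
  {BCD}: card=24000; try (C,hash)→4880, (D,hash)→6280, (C,merge)→21430, (C,nl_idx)→37680, (D,merge)→42080, (D,nl_idx)→44800 …(+2); best=4880 via (C,hash)
  {ABCD}: card=240000; try (C,hash)→25080, (A,hash)→37880, (D,hash)→39080, (C,merge)→248030, (C,nl_idx)→374680, (A,merge)→393880 …(+5); best=25080 via (C,hash)

cost=25080; order=A,B,D,C; methods=hash,hash,hash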